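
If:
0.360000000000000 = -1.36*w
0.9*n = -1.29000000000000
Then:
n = -1.43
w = -0.26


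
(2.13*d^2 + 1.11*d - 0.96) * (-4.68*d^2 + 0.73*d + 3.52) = -9.9684*d^4 - 3.6399*d^3 + 12.8007*d^2 + 3.2064*d - 3.3792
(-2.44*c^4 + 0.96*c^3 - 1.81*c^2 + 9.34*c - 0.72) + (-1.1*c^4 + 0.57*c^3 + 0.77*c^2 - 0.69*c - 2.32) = -3.54*c^4 + 1.53*c^3 - 1.04*c^2 + 8.65*c - 3.04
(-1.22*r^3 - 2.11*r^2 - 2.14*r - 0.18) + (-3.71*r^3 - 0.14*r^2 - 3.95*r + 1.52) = -4.93*r^3 - 2.25*r^2 - 6.09*r + 1.34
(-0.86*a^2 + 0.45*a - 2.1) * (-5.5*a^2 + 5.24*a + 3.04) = 4.73*a^4 - 6.9814*a^3 + 11.2936*a^2 - 9.636*a - 6.384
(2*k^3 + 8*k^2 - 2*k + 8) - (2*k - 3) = 2*k^3 + 8*k^2 - 4*k + 11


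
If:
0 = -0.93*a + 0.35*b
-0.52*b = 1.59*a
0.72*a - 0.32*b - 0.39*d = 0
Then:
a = 0.00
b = 0.00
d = 0.00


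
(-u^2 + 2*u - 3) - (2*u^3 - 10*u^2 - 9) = -2*u^3 + 9*u^2 + 2*u + 6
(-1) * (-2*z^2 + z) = 2*z^2 - z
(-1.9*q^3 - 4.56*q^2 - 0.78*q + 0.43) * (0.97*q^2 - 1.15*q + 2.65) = -1.843*q^5 - 2.2382*q^4 - 0.5476*q^3 - 10.7699*q^2 - 2.5615*q + 1.1395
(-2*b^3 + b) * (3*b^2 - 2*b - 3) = -6*b^5 + 4*b^4 + 9*b^3 - 2*b^2 - 3*b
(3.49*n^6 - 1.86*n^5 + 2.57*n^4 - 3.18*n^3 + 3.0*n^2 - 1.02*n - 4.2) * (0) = 0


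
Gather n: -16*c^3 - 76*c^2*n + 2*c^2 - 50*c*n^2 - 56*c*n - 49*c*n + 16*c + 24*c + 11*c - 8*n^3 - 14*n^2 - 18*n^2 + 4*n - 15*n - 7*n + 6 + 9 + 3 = -16*c^3 + 2*c^2 + 51*c - 8*n^3 + n^2*(-50*c - 32) + n*(-76*c^2 - 105*c - 18) + 18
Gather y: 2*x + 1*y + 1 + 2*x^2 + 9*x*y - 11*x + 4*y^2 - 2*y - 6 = 2*x^2 - 9*x + 4*y^2 + y*(9*x - 1) - 5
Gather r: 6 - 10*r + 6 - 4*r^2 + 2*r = -4*r^2 - 8*r + 12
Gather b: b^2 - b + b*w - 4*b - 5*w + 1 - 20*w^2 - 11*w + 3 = b^2 + b*(w - 5) - 20*w^2 - 16*w + 4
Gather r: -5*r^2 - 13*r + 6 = -5*r^2 - 13*r + 6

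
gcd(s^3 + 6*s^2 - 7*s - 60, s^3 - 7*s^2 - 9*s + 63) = s - 3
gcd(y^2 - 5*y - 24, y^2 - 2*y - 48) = y - 8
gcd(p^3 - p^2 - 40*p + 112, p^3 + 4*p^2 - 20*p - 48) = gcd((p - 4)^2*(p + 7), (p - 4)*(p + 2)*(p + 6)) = p - 4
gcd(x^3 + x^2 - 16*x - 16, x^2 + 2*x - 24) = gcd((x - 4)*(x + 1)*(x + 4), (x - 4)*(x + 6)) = x - 4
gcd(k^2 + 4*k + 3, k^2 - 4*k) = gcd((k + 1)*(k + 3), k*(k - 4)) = 1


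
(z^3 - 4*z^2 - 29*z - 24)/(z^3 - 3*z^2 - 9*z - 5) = (z^2 - 5*z - 24)/(z^2 - 4*z - 5)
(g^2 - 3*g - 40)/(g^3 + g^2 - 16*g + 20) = (g - 8)/(g^2 - 4*g + 4)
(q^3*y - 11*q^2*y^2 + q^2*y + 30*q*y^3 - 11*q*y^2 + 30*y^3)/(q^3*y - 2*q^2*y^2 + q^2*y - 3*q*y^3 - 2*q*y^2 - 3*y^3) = (-q^2 + 11*q*y - 30*y^2)/(-q^2 + 2*q*y + 3*y^2)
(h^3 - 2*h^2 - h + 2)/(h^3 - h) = (h - 2)/h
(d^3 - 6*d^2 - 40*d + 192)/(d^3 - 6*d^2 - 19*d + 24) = (d^2 + 2*d - 24)/(d^2 + 2*d - 3)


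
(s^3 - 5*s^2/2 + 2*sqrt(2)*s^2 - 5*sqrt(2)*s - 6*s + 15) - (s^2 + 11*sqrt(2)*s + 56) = s^3 - 7*s^2/2 + 2*sqrt(2)*s^2 - 16*sqrt(2)*s - 6*s - 41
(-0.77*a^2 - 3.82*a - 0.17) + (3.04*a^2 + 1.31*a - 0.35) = 2.27*a^2 - 2.51*a - 0.52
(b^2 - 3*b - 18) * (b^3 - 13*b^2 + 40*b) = b^5 - 16*b^4 + 61*b^3 + 114*b^2 - 720*b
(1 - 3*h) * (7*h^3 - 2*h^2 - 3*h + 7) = -21*h^4 + 13*h^3 + 7*h^2 - 24*h + 7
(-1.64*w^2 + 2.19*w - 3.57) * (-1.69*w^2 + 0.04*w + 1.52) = 2.7716*w^4 - 3.7667*w^3 + 3.6281*w^2 + 3.186*w - 5.4264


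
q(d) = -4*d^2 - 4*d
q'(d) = -8*d - 4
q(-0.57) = 0.98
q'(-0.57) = 0.56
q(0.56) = -3.49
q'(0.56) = -8.48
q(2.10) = -26.04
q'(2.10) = -20.80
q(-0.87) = 0.45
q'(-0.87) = 2.96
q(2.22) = -28.59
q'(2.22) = -21.76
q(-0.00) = 0.00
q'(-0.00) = -4.00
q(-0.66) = 0.90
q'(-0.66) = 1.28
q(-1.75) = -5.25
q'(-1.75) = 10.00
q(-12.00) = -528.00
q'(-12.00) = 92.00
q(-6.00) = -120.00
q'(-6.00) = 44.00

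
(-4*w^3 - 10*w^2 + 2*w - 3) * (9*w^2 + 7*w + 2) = -36*w^5 - 118*w^4 - 60*w^3 - 33*w^2 - 17*w - 6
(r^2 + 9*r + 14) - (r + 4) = r^2 + 8*r + 10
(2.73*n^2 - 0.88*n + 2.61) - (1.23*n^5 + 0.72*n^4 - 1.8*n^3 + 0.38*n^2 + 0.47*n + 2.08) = -1.23*n^5 - 0.72*n^4 + 1.8*n^3 + 2.35*n^2 - 1.35*n + 0.53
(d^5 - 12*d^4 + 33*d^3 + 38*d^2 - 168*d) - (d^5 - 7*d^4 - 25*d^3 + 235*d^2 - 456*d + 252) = -5*d^4 + 58*d^3 - 197*d^2 + 288*d - 252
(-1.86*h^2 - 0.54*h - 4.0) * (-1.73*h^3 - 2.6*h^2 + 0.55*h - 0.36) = 3.2178*h^5 + 5.7702*h^4 + 7.301*h^3 + 10.7726*h^2 - 2.0056*h + 1.44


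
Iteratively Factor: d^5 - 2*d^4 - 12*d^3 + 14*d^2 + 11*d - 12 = (d + 1)*(d^4 - 3*d^3 - 9*d^2 + 23*d - 12) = (d - 1)*(d + 1)*(d^3 - 2*d^2 - 11*d + 12) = (d - 1)*(d + 1)*(d + 3)*(d^2 - 5*d + 4) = (d - 1)^2*(d + 1)*(d + 3)*(d - 4)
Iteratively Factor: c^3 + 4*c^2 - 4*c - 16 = (c + 4)*(c^2 - 4) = (c - 2)*(c + 4)*(c + 2)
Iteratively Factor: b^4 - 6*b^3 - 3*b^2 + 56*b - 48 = (b - 4)*(b^3 - 2*b^2 - 11*b + 12) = (b - 4)*(b - 1)*(b^2 - b - 12) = (b - 4)^2*(b - 1)*(b + 3)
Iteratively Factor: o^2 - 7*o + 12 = (o - 4)*(o - 3)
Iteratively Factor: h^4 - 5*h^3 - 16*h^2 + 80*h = (h + 4)*(h^3 - 9*h^2 + 20*h) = (h - 5)*(h + 4)*(h^2 - 4*h) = (h - 5)*(h - 4)*(h + 4)*(h)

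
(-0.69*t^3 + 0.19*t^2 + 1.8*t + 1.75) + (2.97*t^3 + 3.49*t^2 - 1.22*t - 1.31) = 2.28*t^3 + 3.68*t^2 + 0.58*t + 0.44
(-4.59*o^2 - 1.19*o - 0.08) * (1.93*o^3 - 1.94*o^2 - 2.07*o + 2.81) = -8.8587*o^5 + 6.6079*o^4 + 11.6555*o^3 - 10.2794*o^2 - 3.1783*o - 0.2248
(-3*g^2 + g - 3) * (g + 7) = -3*g^3 - 20*g^2 + 4*g - 21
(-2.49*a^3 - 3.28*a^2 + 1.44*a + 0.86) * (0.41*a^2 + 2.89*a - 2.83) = -1.0209*a^5 - 8.5409*a^4 - 1.8421*a^3 + 13.7966*a^2 - 1.5898*a - 2.4338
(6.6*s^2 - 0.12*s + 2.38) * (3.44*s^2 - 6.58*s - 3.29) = 22.704*s^4 - 43.8408*s^3 - 12.7372*s^2 - 15.2656*s - 7.8302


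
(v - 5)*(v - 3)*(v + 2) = v^3 - 6*v^2 - v + 30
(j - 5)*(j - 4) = j^2 - 9*j + 20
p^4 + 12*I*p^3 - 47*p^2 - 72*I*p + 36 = (p + I)*(p + 2*I)*(p + 3*I)*(p + 6*I)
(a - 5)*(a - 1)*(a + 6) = a^3 - 31*a + 30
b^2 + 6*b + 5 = (b + 1)*(b + 5)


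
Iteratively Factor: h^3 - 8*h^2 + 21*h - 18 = (h - 3)*(h^2 - 5*h + 6) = (h - 3)^2*(h - 2)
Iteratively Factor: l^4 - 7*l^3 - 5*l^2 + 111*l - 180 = (l + 4)*(l^3 - 11*l^2 + 39*l - 45) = (l - 3)*(l + 4)*(l^2 - 8*l + 15) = (l - 3)^2*(l + 4)*(l - 5)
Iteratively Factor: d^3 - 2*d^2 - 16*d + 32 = (d - 4)*(d^2 + 2*d - 8) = (d - 4)*(d - 2)*(d + 4)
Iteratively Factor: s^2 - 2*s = (s - 2)*(s)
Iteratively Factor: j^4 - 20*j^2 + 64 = (j + 2)*(j^3 - 2*j^2 - 16*j + 32) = (j - 4)*(j + 2)*(j^2 + 2*j - 8) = (j - 4)*(j - 2)*(j + 2)*(j + 4)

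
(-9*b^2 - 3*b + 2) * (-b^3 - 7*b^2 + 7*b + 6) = 9*b^5 + 66*b^4 - 44*b^3 - 89*b^2 - 4*b + 12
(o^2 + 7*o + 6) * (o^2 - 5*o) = o^4 + 2*o^3 - 29*o^2 - 30*o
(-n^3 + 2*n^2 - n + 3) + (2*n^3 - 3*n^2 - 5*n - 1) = n^3 - n^2 - 6*n + 2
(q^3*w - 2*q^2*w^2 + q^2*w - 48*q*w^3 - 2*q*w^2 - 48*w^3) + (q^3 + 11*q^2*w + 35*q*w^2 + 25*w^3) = q^3*w + q^3 - 2*q^2*w^2 + 12*q^2*w - 48*q*w^3 + 33*q*w^2 - 23*w^3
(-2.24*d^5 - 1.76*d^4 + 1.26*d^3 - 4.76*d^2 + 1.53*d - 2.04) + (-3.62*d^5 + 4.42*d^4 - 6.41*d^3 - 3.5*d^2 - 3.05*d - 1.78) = -5.86*d^5 + 2.66*d^4 - 5.15*d^3 - 8.26*d^2 - 1.52*d - 3.82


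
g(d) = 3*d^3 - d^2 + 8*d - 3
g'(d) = 9*d^2 - 2*d + 8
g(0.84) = 4.79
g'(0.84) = 12.67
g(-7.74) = -1515.88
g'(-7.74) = 562.65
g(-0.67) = -9.71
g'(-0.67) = 13.38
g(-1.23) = -19.94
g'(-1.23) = 24.08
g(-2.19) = -56.83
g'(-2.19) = 55.54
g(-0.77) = -11.12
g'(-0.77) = 14.88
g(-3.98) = -239.81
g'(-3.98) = 158.52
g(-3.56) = -179.51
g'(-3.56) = 129.18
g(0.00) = -3.00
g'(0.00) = 8.00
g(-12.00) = -5427.00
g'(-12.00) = 1328.00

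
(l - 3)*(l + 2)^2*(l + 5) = l^4 + 6*l^3 - 3*l^2 - 52*l - 60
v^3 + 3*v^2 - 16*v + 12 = (v - 2)*(v - 1)*(v + 6)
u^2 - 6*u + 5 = (u - 5)*(u - 1)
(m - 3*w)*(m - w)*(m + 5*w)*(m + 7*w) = m^4 + 8*m^3*w - 10*m^2*w^2 - 104*m*w^3 + 105*w^4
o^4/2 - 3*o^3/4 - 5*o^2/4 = o^2*(o/2 + 1/2)*(o - 5/2)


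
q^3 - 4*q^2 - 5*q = q*(q - 5)*(q + 1)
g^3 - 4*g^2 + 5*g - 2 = (g - 2)*(g - 1)^2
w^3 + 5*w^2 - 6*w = w*(w - 1)*(w + 6)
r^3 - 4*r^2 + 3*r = r*(r - 3)*(r - 1)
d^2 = d^2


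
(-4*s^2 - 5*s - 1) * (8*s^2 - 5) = -32*s^4 - 40*s^3 + 12*s^2 + 25*s + 5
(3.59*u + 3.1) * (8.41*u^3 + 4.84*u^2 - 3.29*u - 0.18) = 30.1919*u^4 + 43.4466*u^3 + 3.1929*u^2 - 10.8452*u - 0.558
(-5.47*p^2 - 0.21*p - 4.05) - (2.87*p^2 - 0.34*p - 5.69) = -8.34*p^2 + 0.13*p + 1.64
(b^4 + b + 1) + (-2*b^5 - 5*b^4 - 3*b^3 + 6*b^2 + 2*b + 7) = -2*b^5 - 4*b^4 - 3*b^3 + 6*b^2 + 3*b + 8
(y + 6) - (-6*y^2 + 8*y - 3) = 6*y^2 - 7*y + 9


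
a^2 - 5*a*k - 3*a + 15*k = (a - 3)*(a - 5*k)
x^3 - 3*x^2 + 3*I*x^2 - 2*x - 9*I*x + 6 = (x - 3)*(x + I)*(x + 2*I)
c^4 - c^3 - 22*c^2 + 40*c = c*(c - 4)*(c - 2)*(c + 5)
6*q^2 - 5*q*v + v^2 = (-3*q + v)*(-2*q + v)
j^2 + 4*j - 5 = (j - 1)*(j + 5)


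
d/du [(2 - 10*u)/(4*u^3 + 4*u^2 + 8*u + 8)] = (5*u^3 + u^2 - u - 6)/(u^6 + 2*u^5 + 5*u^4 + 8*u^3 + 8*u^2 + 8*u + 4)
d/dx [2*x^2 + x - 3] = 4*x + 1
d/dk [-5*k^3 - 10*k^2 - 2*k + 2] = -15*k^2 - 20*k - 2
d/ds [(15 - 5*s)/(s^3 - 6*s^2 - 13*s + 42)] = 5*(2*s^3 - 15*s^2 + 36*s - 3)/(s^6 - 12*s^5 + 10*s^4 + 240*s^3 - 335*s^2 - 1092*s + 1764)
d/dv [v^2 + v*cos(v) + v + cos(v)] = -v*sin(v) + 2*v + sqrt(2)*cos(v + pi/4) + 1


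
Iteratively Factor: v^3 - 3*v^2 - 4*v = (v + 1)*(v^2 - 4*v) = (v - 4)*(v + 1)*(v)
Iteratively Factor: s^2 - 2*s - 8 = (s - 4)*(s + 2)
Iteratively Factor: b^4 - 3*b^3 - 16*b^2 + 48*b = (b + 4)*(b^3 - 7*b^2 + 12*b) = (b - 4)*(b + 4)*(b^2 - 3*b) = (b - 4)*(b - 3)*(b + 4)*(b)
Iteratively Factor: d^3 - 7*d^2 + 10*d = (d)*(d^2 - 7*d + 10) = d*(d - 2)*(d - 5)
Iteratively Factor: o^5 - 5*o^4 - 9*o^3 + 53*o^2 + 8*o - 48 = (o - 4)*(o^4 - o^3 - 13*o^2 + o + 12) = (o - 4)*(o + 3)*(o^3 - 4*o^2 - o + 4) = (o - 4)*(o + 1)*(o + 3)*(o^2 - 5*o + 4) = (o - 4)^2*(o + 1)*(o + 3)*(o - 1)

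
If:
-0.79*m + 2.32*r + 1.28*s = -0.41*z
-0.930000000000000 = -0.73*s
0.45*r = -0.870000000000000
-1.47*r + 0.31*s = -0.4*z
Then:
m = -7.81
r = -1.93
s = 1.27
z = -8.09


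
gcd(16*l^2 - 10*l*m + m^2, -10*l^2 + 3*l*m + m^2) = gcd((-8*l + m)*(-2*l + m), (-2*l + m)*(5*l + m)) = 2*l - m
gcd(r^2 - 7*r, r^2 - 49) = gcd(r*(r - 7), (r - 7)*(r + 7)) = r - 7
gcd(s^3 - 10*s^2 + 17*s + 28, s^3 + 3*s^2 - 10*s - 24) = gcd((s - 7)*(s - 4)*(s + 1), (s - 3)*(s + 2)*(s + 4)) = 1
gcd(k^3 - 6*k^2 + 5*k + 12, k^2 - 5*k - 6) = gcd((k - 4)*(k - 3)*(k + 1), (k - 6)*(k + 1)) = k + 1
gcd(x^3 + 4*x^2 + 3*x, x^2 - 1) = x + 1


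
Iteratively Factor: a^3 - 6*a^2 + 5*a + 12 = (a - 4)*(a^2 - 2*a - 3) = (a - 4)*(a + 1)*(a - 3)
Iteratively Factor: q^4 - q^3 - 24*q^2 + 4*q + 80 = (q - 5)*(q^3 + 4*q^2 - 4*q - 16) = (q - 5)*(q + 4)*(q^2 - 4) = (q - 5)*(q + 2)*(q + 4)*(q - 2)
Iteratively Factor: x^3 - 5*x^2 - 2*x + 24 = (x - 4)*(x^2 - x - 6) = (x - 4)*(x - 3)*(x + 2)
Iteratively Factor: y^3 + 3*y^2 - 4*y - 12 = (y - 2)*(y^2 + 5*y + 6) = (y - 2)*(y + 3)*(y + 2)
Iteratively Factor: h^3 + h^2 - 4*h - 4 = (h - 2)*(h^2 + 3*h + 2) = (h - 2)*(h + 2)*(h + 1)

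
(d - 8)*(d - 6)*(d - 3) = d^3 - 17*d^2 + 90*d - 144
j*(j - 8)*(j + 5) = j^3 - 3*j^2 - 40*j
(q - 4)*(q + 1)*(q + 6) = q^3 + 3*q^2 - 22*q - 24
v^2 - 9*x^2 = (v - 3*x)*(v + 3*x)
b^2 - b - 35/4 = (b - 7/2)*(b + 5/2)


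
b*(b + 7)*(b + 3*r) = b^3 + 3*b^2*r + 7*b^2 + 21*b*r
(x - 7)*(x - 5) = x^2 - 12*x + 35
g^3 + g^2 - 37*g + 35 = (g - 5)*(g - 1)*(g + 7)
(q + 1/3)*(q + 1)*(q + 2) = q^3 + 10*q^2/3 + 3*q + 2/3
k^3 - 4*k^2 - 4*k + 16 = (k - 4)*(k - 2)*(k + 2)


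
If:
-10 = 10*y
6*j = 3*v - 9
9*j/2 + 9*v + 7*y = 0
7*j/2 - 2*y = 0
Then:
No Solution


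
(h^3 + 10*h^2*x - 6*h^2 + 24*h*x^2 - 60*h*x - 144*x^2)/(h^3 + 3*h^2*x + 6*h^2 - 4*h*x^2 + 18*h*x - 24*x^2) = (-h^2 - 6*h*x + 6*h + 36*x)/(-h^2 + h*x - 6*h + 6*x)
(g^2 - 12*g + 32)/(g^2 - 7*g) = (g^2 - 12*g + 32)/(g*(g - 7))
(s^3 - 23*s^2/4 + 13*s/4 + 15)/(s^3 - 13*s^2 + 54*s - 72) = (s + 5/4)/(s - 6)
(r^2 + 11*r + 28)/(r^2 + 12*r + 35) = (r + 4)/(r + 5)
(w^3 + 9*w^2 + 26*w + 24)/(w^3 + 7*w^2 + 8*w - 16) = (w^2 + 5*w + 6)/(w^2 + 3*w - 4)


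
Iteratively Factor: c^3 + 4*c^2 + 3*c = (c)*(c^2 + 4*c + 3) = c*(c + 1)*(c + 3)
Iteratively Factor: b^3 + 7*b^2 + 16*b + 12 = (b + 3)*(b^2 + 4*b + 4) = (b + 2)*(b + 3)*(b + 2)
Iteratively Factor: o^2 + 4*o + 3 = (o + 3)*(o + 1)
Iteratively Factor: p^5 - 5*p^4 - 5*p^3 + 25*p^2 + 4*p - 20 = (p + 2)*(p^4 - 7*p^3 + 9*p^2 + 7*p - 10) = (p - 2)*(p + 2)*(p^3 - 5*p^2 - p + 5) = (p - 5)*(p - 2)*(p + 2)*(p^2 - 1) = (p - 5)*(p - 2)*(p - 1)*(p + 2)*(p + 1)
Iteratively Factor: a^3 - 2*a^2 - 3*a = (a + 1)*(a^2 - 3*a) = a*(a + 1)*(a - 3)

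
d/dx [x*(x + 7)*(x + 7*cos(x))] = -x*(x + 7)*(7*sin(x) - 1) + x*(x + 7*cos(x)) + (x + 7)*(x + 7*cos(x))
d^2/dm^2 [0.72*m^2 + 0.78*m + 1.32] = 1.44000000000000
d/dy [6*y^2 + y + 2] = 12*y + 1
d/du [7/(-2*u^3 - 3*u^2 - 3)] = 42*u*(u + 1)/(2*u^3 + 3*u^2 + 3)^2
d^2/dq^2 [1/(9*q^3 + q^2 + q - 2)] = 2*(-(27*q + 1)*(9*q^3 + q^2 + q - 2) + (27*q^2 + 2*q + 1)^2)/(9*q^3 + q^2 + q - 2)^3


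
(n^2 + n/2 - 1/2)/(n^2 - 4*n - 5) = (n - 1/2)/(n - 5)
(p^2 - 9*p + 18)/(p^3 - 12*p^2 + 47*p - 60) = (p - 6)/(p^2 - 9*p + 20)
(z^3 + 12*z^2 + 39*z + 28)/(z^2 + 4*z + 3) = (z^2 + 11*z + 28)/(z + 3)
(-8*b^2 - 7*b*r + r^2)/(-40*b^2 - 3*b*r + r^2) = (b + r)/(5*b + r)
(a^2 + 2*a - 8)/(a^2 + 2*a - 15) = (a^2 + 2*a - 8)/(a^2 + 2*a - 15)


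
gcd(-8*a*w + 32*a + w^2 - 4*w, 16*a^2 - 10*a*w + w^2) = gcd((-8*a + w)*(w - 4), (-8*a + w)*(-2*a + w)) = -8*a + w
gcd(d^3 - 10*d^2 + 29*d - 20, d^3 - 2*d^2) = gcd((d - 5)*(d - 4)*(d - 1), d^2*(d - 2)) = 1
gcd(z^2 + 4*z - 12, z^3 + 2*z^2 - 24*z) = z + 6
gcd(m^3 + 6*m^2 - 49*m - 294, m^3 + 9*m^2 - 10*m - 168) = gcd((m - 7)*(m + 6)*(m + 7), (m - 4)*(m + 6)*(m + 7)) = m^2 + 13*m + 42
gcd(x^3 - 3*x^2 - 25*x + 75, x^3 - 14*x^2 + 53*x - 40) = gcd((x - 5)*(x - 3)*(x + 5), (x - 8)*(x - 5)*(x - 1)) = x - 5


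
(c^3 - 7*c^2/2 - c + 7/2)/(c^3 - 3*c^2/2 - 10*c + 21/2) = (c + 1)/(c + 3)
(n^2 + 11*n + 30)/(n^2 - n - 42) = (n + 5)/(n - 7)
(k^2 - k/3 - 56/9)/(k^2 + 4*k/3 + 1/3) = (9*k^2 - 3*k - 56)/(3*(3*k^2 + 4*k + 1))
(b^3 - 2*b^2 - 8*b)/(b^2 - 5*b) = (b^2 - 2*b - 8)/(b - 5)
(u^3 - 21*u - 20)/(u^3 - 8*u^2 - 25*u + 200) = (u^2 + 5*u + 4)/(u^2 - 3*u - 40)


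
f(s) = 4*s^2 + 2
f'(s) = 8*s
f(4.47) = 81.92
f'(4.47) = 35.76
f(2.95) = 36.81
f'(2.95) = 23.60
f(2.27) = 22.61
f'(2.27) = 18.16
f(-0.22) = 2.19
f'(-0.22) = -1.76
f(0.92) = 5.39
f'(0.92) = 7.36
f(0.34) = 2.46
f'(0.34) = 2.72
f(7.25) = 212.25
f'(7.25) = 58.00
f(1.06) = 6.49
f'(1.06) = 8.48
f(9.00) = 326.00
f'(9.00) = 72.00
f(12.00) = 578.00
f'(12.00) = 96.00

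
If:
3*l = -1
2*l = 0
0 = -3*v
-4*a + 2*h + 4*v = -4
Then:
No Solution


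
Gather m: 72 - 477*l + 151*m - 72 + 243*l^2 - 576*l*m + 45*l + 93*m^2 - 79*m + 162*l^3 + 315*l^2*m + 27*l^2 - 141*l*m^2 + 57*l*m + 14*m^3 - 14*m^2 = 162*l^3 + 270*l^2 - 432*l + 14*m^3 + m^2*(79 - 141*l) + m*(315*l^2 - 519*l + 72)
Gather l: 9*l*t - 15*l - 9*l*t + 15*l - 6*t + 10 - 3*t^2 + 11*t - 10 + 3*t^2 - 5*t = 0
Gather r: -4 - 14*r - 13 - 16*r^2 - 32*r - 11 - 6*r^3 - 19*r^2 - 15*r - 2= -6*r^3 - 35*r^2 - 61*r - 30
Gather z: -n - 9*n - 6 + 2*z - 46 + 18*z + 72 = -10*n + 20*z + 20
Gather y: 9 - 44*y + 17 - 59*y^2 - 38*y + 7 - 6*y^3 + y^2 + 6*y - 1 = -6*y^3 - 58*y^2 - 76*y + 32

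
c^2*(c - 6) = c^3 - 6*c^2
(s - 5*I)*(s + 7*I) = s^2 + 2*I*s + 35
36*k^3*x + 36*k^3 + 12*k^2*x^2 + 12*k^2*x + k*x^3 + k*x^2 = (6*k + x)^2*(k*x + k)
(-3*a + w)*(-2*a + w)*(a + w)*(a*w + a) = 6*a^4*w + 6*a^4 + a^3*w^2 + a^3*w - 4*a^2*w^3 - 4*a^2*w^2 + a*w^4 + a*w^3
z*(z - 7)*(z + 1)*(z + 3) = z^4 - 3*z^3 - 25*z^2 - 21*z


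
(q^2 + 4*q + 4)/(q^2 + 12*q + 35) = (q^2 + 4*q + 4)/(q^2 + 12*q + 35)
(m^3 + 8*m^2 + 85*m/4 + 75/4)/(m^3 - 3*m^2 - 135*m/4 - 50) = (m + 3)/(m - 8)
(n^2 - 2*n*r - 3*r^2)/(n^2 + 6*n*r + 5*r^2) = (n - 3*r)/(n + 5*r)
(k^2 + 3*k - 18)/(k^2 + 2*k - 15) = (k + 6)/(k + 5)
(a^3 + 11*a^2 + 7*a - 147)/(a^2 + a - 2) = (a^3 + 11*a^2 + 7*a - 147)/(a^2 + a - 2)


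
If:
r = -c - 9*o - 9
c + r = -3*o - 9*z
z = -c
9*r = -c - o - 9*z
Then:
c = -39/103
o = -96/103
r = -24/103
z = 39/103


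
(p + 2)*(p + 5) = p^2 + 7*p + 10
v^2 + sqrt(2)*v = v*(v + sqrt(2))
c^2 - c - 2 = (c - 2)*(c + 1)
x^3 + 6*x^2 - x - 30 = (x - 2)*(x + 3)*(x + 5)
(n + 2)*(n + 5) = n^2 + 7*n + 10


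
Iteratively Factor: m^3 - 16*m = (m)*(m^2 - 16) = m*(m - 4)*(m + 4)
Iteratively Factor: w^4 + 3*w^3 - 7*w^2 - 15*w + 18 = (w - 1)*(w^3 + 4*w^2 - 3*w - 18) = (w - 1)*(w + 3)*(w^2 + w - 6) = (w - 2)*(w - 1)*(w + 3)*(w + 3)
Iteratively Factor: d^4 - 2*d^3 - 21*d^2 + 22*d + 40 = (d - 5)*(d^3 + 3*d^2 - 6*d - 8) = (d - 5)*(d - 2)*(d^2 + 5*d + 4) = (d - 5)*(d - 2)*(d + 4)*(d + 1)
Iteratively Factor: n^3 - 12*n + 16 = (n - 2)*(n^2 + 2*n - 8) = (n - 2)^2*(n + 4)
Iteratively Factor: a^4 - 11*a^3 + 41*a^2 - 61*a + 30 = (a - 3)*(a^3 - 8*a^2 + 17*a - 10) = (a - 5)*(a - 3)*(a^2 - 3*a + 2) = (a - 5)*(a - 3)*(a - 1)*(a - 2)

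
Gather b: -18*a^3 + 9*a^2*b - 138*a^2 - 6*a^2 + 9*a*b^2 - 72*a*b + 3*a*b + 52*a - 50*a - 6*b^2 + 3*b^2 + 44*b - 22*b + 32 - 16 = -18*a^3 - 144*a^2 + 2*a + b^2*(9*a - 3) + b*(9*a^2 - 69*a + 22) + 16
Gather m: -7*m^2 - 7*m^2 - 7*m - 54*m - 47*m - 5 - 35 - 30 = -14*m^2 - 108*m - 70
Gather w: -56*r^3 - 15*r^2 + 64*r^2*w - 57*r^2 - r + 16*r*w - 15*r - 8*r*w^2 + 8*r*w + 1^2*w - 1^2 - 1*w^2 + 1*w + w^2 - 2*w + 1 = -56*r^3 - 72*r^2 - 8*r*w^2 - 16*r + w*(64*r^2 + 24*r)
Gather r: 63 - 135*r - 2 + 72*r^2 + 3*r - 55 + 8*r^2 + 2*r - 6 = 80*r^2 - 130*r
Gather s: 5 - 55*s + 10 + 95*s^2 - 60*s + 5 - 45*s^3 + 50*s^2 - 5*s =-45*s^3 + 145*s^2 - 120*s + 20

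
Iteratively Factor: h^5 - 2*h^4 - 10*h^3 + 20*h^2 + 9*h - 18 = (h + 3)*(h^4 - 5*h^3 + 5*h^2 + 5*h - 6) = (h + 1)*(h + 3)*(h^3 - 6*h^2 + 11*h - 6) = (h - 3)*(h + 1)*(h + 3)*(h^2 - 3*h + 2) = (h - 3)*(h - 2)*(h + 1)*(h + 3)*(h - 1)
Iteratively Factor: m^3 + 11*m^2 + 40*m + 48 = (m + 4)*(m^2 + 7*m + 12) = (m + 3)*(m + 4)*(m + 4)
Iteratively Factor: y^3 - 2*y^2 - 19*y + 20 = (y - 1)*(y^2 - y - 20) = (y - 5)*(y - 1)*(y + 4)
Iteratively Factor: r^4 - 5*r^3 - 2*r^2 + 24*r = (r)*(r^3 - 5*r^2 - 2*r + 24) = r*(r - 3)*(r^2 - 2*r - 8) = r*(r - 4)*(r - 3)*(r + 2)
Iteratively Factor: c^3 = (c)*(c^2) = c^2*(c)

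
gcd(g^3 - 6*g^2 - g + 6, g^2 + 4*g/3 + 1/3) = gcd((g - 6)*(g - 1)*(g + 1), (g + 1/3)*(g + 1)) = g + 1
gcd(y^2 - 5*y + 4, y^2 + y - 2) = y - 1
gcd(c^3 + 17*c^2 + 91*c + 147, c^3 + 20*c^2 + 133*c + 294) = c^2 + 14*c + 49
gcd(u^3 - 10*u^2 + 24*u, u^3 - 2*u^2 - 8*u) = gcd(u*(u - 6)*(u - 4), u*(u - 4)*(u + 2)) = u^2 - 4*u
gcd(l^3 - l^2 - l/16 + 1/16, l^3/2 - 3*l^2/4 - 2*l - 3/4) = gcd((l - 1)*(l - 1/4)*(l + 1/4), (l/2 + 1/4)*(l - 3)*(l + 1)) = 1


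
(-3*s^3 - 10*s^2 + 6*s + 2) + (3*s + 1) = -3*s^3 - 10*s^2 + 9*s + 3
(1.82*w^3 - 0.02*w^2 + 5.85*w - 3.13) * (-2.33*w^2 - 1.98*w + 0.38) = -4.2406*w^5 - 3.557*w^4 - 12.8993*w^3 - 4.2977*w^2 + 8.4204*w - 1.1894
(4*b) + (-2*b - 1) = 2*b - 1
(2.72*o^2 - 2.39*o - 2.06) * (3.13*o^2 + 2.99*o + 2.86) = 8.5136*o^4 + 0.652100000000001*o^3 - 5.8147*o^2 - 12.9948*o - 5.8916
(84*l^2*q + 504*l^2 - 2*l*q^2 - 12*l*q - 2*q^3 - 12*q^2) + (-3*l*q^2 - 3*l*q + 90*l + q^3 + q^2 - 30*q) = 84*l^2*q + 504*l^2 - 5*l*q^2 - 15*l*q + 90*l - q^3 - 11*q^2 - 30*q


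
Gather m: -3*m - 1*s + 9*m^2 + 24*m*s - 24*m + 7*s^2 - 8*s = 9*m^2 + m*(24*s - 27) + 7*s^2 - 9*s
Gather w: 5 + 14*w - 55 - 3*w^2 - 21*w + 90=-3*w^2 - 7*w + 40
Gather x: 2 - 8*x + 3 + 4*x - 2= 3 - 4*x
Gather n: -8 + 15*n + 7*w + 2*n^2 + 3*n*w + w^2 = 2*n^2 + n*(3*w + 15) + w^2 + 7*w - 8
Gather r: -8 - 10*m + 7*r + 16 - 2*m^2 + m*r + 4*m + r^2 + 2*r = -2*m^2 - 6*m + r^2 + r*(m + 9) + 8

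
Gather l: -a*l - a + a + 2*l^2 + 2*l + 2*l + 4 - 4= 2*l^2 + l*(4 - a)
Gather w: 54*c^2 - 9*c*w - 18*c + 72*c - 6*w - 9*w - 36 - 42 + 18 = 54*c^2 + 54*c + w*(-9*c - 15) - 60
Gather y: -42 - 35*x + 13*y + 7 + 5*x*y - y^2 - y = -35*x - y^2 + y*(5*x + 12) - 35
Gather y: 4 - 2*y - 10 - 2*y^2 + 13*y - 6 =-2*y^2 + 11*y - 12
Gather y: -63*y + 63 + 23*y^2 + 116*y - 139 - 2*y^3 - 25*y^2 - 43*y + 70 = -2*y^3 - 2*y^2 + 10*y - 6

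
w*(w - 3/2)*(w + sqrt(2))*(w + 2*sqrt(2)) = w^4 - 3*w^3/2 + 3*sqrt(2)*w^3 - 9*sqrt(2)*w^2/2 + 4*w^2 - 6*w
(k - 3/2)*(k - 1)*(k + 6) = k^3 + 7*k^2/2 - 27*k/2 + 9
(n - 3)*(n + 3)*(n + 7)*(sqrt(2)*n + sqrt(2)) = sqrt(2)*n^4 + 8*sqrt(2)*n^3 - 2*sqrt(2)*n^2 - 72*sqrt(2)*n - 63*sqrt(2)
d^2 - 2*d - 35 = (d - 7)*(d + 5)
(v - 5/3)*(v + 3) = v^2 + 4*v/3 - 5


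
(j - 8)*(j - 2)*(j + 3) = j^3 - 7*j^2 - 14*j + 48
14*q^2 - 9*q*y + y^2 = (-7*q + y)*(-2*q + y)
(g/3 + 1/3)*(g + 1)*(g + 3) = g^3/3 + 5*g^2/3 + 7*g/3 + 1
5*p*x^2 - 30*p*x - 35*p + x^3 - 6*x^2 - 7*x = (5*p + x)*(x - 7)*(x + 1)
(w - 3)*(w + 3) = w^2 - 9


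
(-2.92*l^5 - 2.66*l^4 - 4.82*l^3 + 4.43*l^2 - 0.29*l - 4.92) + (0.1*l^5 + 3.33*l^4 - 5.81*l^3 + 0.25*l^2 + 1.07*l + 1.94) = -2.82*l^5 + 0.67*l^4 - 10.63*l^3 + 4.68*l^2 + 0.78*l - 2.98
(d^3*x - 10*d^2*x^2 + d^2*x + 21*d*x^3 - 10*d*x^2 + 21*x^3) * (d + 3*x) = d^4*x - 7*d^3*x^2 + d^3*x - 9*d^2*x^3 - 7*d^2*x^2 + 63*d*x^4 - 9*d*x^3 + 63*x^4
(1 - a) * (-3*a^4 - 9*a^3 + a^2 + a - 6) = 3*a^5 + 6*a^4 - 10*a^3 + 7*a - 6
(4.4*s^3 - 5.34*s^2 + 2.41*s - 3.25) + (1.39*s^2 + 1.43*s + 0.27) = 4.4*s^3 - 3.95*s^2 + 3.84*s - 2.98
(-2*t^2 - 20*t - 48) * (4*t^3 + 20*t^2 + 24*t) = -8*t^5 - 120*t^4 - 640*t^3 - 1440*t^2 - 1152*t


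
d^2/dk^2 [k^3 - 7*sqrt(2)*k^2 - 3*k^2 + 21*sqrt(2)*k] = 6*k - 14*sqrt(2) - 6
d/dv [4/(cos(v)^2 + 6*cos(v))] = 8*(cos(v) + 3)*sin(v)/((cos(v) + 6)^2*cos(v)^2)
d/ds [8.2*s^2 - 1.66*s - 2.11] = 16.4*s - 1.66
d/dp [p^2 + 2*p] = 2*p + 2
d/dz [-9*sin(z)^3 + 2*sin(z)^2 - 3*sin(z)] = (-27*sin(z)^2 + 4*sin(z) - 3)*cos(z)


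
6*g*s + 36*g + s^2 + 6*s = (6*g + s)*(s + 6)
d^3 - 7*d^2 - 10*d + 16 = (d - 8)*(d - 1)*(d + 2)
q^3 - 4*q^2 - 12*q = q*(q - 6)*(q + 2)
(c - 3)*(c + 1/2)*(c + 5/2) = c^3 - 31*c/4 - 15/4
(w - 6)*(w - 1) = w^2 - 7*w + 6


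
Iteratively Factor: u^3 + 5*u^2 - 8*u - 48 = (u - 3)*(u^2 + 8*u + 16) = (u - 3)*(u + 4)*(u + 4)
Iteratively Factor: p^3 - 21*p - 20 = (p + 1)*(p^2 - p - 20) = (p - 5)*(p + 1)*(p + 4)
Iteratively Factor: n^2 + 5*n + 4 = (n + 4)*(n + 1)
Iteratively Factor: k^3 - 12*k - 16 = (k + 2)*(k^2 - 2*k - 8) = (k + 2)^2*(k - 4)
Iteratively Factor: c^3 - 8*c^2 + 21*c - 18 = (c - 3)*(c^2 - 5*c + 6) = (c - 3)^2*(c - 2)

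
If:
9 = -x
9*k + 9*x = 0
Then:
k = 9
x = -9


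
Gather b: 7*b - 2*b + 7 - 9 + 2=5*b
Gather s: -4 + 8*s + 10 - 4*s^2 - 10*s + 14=-4*s^2 - 2*s + 20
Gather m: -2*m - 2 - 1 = -2*m - 3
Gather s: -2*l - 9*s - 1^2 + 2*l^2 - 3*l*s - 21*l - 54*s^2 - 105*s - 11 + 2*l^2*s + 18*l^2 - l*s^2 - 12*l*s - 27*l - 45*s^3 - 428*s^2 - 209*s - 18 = 20*l^2 - 50*l - 45*s^3 + s^2*(-l - 482) + s*(2*l^2 - 15*l - 323) - 30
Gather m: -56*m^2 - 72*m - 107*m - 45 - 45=-56*m^2 - 179*m - 90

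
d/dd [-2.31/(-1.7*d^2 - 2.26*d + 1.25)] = (-7.854*d - 5.2206)/(1.7*d^2 + 2.26*d - 1.25)^2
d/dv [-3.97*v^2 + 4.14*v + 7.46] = 4.14 - 7.94*v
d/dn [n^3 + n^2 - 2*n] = 3*n^2 + 2*n - 2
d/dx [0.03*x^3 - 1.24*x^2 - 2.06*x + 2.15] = 0.09*x^2 - 2.48*x - 2.06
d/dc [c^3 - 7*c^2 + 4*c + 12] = 3*c^2 - 14*c + 4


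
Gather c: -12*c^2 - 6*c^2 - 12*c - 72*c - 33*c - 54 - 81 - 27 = -18*c^2 - 117*c - 162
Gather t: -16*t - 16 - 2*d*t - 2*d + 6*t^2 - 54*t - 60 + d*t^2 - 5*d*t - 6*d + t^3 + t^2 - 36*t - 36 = -8*d + t^3 + t^2*(d + 7) + t*(-7*d - 106) - 112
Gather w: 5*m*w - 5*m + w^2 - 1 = 5*m*w - 5*m + w^2 - 1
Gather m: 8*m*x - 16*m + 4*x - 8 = m*(8*x - 16) + 4*x - 8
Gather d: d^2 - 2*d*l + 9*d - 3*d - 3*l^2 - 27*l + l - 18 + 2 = d^2 + d*(6 - 2*l) - 3*l^2 - 26*l - 16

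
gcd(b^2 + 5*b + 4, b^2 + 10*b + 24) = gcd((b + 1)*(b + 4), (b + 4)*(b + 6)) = b + 4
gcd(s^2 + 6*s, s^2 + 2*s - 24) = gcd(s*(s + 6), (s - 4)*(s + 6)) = s + 6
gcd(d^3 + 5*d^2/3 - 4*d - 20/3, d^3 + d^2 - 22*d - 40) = d + 2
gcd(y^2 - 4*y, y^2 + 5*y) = y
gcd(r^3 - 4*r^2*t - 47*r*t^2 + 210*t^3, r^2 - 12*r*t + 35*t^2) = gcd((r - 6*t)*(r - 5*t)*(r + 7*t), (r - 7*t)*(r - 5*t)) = r - 5*t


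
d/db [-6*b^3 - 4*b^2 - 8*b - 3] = -18*b^2 - 8*b - 8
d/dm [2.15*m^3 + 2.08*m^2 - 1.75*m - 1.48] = 6.45*m^2 + 4.16*m - 1.75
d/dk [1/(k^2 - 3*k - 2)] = (3 - 2*k)/(-k^2 + 3*k + 2)^2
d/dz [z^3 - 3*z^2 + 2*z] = 3*z^2 - 6*z + 2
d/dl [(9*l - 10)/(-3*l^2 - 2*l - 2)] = (27*l^2 - 60*l - 38)/(9*l^4 + 12*l^3 + 16*l^2 + 8*l + 4)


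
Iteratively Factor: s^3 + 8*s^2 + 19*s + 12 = (s + 4)*(s^2 + 4*s + 3) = (s + 1)*(s + 4)*(s + 3)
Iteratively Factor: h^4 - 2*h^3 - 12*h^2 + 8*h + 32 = (h - 2)*(h^3 - 12*h - 16) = (h - 4)*(h - 2)*(h^2 + 4*h + 4) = (h - 4)*(h - 2)*(h + 2)*(h + 2)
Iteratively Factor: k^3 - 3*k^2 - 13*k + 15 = (k + 3)*(k^2 - 6*k + 5) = (k - 1)*(k + 3)*(k - 5)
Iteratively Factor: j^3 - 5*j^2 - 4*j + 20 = (j - 5)*(j^2 - 4) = (j - 5)*(j - 2)*(j + 2)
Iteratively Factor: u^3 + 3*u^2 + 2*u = (u + 2)*(u^2 + u) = (u + 1)*(u + 2)*(u)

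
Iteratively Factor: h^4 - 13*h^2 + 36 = (h + 2)*(h^3 - 2*h^2 - 9*h + 18) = (h + 2)*(h + 3)*(h^2 - 5*h + 6) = (h - 3)*(h + 2)*(h + 3)*(h - 2)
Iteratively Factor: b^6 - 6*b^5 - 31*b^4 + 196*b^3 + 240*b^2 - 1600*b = (b - 5)*(b^5 - b^4 - 36*b^3 + 16*b^2 + 320*b) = b*(b - 5)*(b^4 - b^3 - 36*b^2 + 16*b + 320) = b*(b - 5)*(b + 4)*(b^3 - 5*b^2 - 16*b + 80) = b*(b - 5)^2*(b + 4)*(b^2 - 16) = b*(b - 5)^2*(b + 4)^2*(b - 4)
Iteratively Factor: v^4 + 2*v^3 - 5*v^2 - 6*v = (v + 3)*(v^3 - v^2 - 2*v) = v*(v + 3)*(v^2 - v - 2) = v*(v + 1)*(v + 3)*(v - 2)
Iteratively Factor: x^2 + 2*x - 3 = (x + 3)*(x - 1)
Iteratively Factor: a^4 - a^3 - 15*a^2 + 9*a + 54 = (a - 3)*(a^3 + 2*a^2 - 9*a - 18) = (a - 3)^2*(a^2 + 5*a + 6) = (a - 3)^2*(a + 2)*(a + 3)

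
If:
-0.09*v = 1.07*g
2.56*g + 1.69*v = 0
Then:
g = 0.00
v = 0.00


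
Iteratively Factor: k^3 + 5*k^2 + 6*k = (k)*(k^2 + 5*k + 6) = k*(k + 3)*(k + 2)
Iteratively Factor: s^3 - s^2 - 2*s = (s + 1)*(s^2 - 2*s) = (s - 2)*(s + 1)*(s)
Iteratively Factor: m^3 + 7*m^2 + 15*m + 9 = (m + 3)*(m^2 + 4*m + 3) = (m + 3)^2*(m + 1)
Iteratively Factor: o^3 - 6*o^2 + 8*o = (o - 4)*(o^2 - 2*o) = o*(o - 4)*(o - 2)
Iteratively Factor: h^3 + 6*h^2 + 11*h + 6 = (h + 2)*(h^2 + 4*h + 3) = (h + 2)*(h + 3)*(h + 1)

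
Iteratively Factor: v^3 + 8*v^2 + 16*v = (v + 4)*(v^2 + 4*v) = v*(v + 4)*(v + 4)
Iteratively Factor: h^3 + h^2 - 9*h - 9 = (h - 3)*(h^2 + 4*h + 3) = (h - 3)*(h + 3)*(h + 1)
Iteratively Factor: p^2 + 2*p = (p)*(p + 2)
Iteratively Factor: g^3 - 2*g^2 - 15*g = (g - 5)*(g^2 + 3*g) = (g - 5)*(g + 3)*(g)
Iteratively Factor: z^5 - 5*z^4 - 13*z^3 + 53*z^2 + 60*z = (z + 3)*(z^4 - 8*z^3 + 11*z^2 + 20*z) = (z - 4)*(z + 3)*(z^3 - 4*z^2 - 5*z) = (z - 4)*(z + 1)*(z + 3)*(z^2 - 5*z) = (z - 5)*(z - 4)*(z + 1)*(z + 3)*(z)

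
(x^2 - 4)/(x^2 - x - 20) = (4 - x^2)/(-x^2 + x + 20)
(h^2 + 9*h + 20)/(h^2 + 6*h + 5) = (h + 4)/(h + 1)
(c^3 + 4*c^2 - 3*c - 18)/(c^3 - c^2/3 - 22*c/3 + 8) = 3*(c + 3)/(3*c - 4)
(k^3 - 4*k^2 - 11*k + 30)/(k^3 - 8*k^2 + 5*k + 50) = (k^2 + k - 6)/(k^2 - 3*k - 10)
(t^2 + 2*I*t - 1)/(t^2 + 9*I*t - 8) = (t + I)/(t + 8*I)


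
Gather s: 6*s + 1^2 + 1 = 6*s + 2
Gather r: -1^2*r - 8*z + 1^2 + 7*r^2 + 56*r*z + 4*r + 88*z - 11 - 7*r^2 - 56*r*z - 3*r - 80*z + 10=0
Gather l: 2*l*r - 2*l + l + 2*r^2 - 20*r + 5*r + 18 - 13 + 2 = l*(2*r - 1) + 2*r^2 - 15*r + 7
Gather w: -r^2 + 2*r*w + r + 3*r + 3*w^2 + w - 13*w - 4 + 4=-r^2 + 4*r + 3*w^2 + w*(2*r - 12)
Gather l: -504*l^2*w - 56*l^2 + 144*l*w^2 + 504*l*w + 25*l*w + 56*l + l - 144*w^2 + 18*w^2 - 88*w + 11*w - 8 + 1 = l^2*(-504*w - 56) + l*(144*w^2 + 529*w + 57) - 126*w^2 - 77*w - 7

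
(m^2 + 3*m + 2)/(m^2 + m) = (m + 2)/m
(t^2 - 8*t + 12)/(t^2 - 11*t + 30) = (t - 2)/(t - 5)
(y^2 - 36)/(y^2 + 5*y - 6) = (y - 6)/(y - 1)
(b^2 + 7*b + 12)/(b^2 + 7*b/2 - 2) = 2*(b + 3)/(2*b - 1)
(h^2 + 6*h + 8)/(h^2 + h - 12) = (h + 2)/(h - 3)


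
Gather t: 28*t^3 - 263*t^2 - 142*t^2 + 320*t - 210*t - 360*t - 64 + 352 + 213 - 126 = 28*t^3 - 405*t^2 - 250*t + 375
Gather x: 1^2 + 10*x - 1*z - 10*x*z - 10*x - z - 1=-10*x*z - 2*z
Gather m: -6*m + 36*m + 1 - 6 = 30*m - 5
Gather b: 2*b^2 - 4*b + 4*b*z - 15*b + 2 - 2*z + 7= 2*b^2 + b*(4*z - 19) - 2*z + 9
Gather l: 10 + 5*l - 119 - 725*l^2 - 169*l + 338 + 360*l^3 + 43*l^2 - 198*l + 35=360*l^3 - 682*l^2 - 362*l + 264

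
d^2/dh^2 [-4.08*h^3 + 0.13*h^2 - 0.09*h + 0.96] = 0.26 - 24.48*h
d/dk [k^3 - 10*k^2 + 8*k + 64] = 3*k^2 - 20*k + 8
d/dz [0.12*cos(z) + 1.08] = -0.12*sin(z)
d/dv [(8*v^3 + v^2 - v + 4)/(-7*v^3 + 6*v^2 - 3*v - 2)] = (55*v^4 - 62*v^3 + 39*v^2 - 52*v + 14)/(49*v^6 - 84*v^5 + 78*v^4 - 8*v^3 - 15*v^2 + 12*v + 4)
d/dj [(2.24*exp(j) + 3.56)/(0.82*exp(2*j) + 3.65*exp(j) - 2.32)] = (-(1.64*exp(j) + 3.65)*(2.24*exp(j) + 3.56) + 1.8368*exp(2*j) + 8.176*exp(j) - 5.1968)*exp(j)/(0.82*exp(2*j) + 3.65*exp(j) - 2.32)^2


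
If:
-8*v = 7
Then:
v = -7/8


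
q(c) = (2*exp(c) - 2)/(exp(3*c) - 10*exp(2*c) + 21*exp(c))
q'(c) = (2*exp(c) - 2)*(-3*exp(3*c) + 20*exp(2*c) - 21*exp(c))/(exp(3*c) - 10*exp(2*c) + 21*exp(c))^2 + 2*exp(c)/(exp(3*c) - 10*exp(2*c) + 21*exp(c))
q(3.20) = 0.01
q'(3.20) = -0.01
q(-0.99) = -0.19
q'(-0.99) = 0.27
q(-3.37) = -2.72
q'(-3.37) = 2.77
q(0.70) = 0.20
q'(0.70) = 0.70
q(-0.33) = -0.05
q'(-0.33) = 0.17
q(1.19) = -1.31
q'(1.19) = 13.22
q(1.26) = -0.78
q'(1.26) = 4.16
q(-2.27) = -0.87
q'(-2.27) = 0.93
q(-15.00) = -311334.94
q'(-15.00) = 311334.99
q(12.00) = 0.00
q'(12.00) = 0.00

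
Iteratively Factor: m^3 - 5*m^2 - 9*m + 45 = (m + 3)*(m^2 - 8*m + 15) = (m - 3)*(m + 3)*(m - 5)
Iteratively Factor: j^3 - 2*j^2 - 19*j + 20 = (j - 5)*(j^2 + 3*j - 4) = (j - 5)*(j + 4)*(j - 1)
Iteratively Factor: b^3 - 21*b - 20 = (b - 5)*(b^2 + 5*b + 4) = (b - 5)*(b + 1)*(b + 4)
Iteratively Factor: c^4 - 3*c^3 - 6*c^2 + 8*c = (c - 4)*(c^3 + c^2 - 2*c) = (c - 4)*(c + 2)*(c^2 - c) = (c - 4)*(c - 1)*(c + 2)*(c)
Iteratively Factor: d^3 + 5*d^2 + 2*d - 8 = (d + 4)*(d^2 + d - 2) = (d + 2)*(d + 4)*(d - 1)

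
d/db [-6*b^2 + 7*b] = 7 - 12*b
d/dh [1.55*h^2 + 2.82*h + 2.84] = 3.1*h + 2.82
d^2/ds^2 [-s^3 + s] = -6*s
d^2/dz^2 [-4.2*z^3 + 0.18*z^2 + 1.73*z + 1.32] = 0.36 - 25.2*z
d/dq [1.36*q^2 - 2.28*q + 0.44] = 2.72*q - 2.28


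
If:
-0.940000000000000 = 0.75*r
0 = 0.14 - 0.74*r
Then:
No Solution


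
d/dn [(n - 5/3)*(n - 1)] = 2*n - 8/3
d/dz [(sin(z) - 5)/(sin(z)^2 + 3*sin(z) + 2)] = (10*sin(z) + cos(z)^2 + 16)*cos(z)/(sin(z)^2 + 3*sin(z) + 2)^2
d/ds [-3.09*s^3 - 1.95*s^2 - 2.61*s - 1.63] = -9.27*s^2 - 3.9*s - 2.61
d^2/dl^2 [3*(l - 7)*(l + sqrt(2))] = 6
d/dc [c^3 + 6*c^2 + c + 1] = 3*c^2 + 12*c + 1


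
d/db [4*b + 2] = 4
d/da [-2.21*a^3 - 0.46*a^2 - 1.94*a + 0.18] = -6.63*a^2 - 0.92*a - 1.94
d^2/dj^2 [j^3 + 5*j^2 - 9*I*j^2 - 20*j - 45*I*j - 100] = 6*j + 10 - 18*I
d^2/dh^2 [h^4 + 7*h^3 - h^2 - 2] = 12*h^2 + 42*h - 2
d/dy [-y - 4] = -1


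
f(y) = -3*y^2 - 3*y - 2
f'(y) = -6*y - 3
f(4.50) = -76.25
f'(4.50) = -30.00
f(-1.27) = -3.03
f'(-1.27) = 4.62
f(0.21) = -2.76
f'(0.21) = -4.26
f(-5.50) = -76.25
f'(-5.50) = 30.00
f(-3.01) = -20.15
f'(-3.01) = 15.06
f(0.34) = -3.37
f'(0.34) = -5.04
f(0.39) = -3.63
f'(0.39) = -5.34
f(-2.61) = -14.61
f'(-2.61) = 12.66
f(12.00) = -470.00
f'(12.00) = -75.00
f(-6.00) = -92.00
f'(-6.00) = 33.00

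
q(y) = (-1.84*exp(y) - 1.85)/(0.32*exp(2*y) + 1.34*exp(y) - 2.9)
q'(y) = (-1.84*exp(y) - 1.85)*(-0.64*exp(2*y) - 1.34*exp(y))/(0.32*exp(2*y) + 1.34*exp(y) - 2.9)^2 - 1.84*exp(y)/(0.32*exp(2*y) + 1.34*exp(y) - 2.9)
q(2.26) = -0.50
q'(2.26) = 0.45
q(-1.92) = 0.79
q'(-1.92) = 0.16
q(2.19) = -0.53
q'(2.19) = 0.49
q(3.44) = -0.17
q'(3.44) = 0.16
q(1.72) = -0.83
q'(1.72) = 0.86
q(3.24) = -0.20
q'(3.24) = 0.19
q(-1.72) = 0.82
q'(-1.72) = 0.21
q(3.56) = -0.15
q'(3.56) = 0.14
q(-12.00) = 0.64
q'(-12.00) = 0.00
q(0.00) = 2.98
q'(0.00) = 6.24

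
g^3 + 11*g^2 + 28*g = g*(g + 4)*(g + 7)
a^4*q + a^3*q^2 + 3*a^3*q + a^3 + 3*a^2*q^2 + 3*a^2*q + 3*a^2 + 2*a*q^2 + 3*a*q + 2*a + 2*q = (a + 1)*(a + 2)*(a + q)*(a*q + 1)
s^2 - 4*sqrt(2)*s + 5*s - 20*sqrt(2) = (s + 5)*(s - 4*sqrt(2))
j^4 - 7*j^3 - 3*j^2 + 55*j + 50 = (j - 5)^2*(j + 1)*(j + 2)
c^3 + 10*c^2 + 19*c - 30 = (c - 1)*(c + 5)*(c + 6)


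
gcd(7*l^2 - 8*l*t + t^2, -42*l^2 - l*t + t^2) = -7*l + t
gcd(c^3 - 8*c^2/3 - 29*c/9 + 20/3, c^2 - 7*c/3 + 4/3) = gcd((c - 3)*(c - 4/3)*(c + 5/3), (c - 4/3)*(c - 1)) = c - 4/3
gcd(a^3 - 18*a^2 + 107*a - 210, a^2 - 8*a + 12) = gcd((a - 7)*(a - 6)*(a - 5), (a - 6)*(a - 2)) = a - 6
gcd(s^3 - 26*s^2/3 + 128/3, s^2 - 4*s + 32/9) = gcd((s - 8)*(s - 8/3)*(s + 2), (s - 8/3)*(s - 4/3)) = s - 8/3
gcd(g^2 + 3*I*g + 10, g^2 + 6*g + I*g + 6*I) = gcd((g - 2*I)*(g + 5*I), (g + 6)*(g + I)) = 1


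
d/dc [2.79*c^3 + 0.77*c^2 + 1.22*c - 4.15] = 8.37*c^2 + 1.54*c + 1.22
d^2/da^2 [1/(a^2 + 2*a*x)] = 2*(-a*(a + 2*x) + 4*(a + x)^2)/(a^3*(a + 2*x)^3)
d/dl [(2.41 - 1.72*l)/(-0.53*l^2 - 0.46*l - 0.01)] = (-0.9116*l^2 + 2.5546*l + 1.1258)/(0.2809*l^4 + 0.4876*l^3 + 0.2222*l^2 + 0.0092*l + 0.0001)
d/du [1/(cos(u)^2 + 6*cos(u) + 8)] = 2*(cos(u) + 3)*sin(u)/(cos(u)^2 + 6*cos(u) + 8)^2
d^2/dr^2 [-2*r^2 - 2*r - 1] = -4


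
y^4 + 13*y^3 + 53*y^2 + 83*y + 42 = (y + 1)*(y + 2)*(y + 3)*(y + 7)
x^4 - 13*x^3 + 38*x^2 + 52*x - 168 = (x - 7)*(x - 6)*(x - 2)*(x + 2)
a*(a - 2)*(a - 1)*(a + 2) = a^4 - a^3 - 4*a^2 + 4*a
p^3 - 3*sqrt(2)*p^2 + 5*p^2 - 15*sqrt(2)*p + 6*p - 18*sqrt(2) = (p + 2)*(p + 3)*(p - 3*sqrt(2))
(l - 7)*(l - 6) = l^2 - 13*l + 42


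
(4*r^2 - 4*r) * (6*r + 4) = 24*r^3 - 8*r^2 - 16*r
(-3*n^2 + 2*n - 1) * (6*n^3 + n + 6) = -18*n^5 + 12*n^4 - 9*n^3 - 16*n^2 + 11*n - 6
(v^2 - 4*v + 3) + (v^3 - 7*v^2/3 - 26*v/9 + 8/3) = v^3 - 4*v^2/3 - 62*v/9 + 17/3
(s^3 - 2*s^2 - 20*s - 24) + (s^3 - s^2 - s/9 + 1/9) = 2*s^3 - 3*s^2 - 181*s/9 - 215/9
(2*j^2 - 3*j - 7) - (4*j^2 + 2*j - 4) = -2*j^2 - 5*j - 3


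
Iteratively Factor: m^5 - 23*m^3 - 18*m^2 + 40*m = (m - 5)*(m^4 + 5*m^3 + 2*m^2 - 8*m) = (m - 5)*(m + 2)*(m^3 + 3*m^2 - 4*m) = (m - 5)*(m - 1)*(m + 2)*(m^2 + 4*m) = (m - 5)*(m - 1)*(m + 2)*(m + 4)*(m)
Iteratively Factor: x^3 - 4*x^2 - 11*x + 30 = (x + 3)*(x^2 - 7*x + 10) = (x - 5)*(x + 3)*(x - 2)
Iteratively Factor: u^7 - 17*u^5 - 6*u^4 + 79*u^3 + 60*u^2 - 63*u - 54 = (u - 3)*(u^6 + 3*u^5 - 8*u^4 - 30*u^3 - 11*u^2 + 27*u + 18) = (u - 3)^2*(u^5 + 6*u^4 + 10*u^3 - 11*u - 6) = (u - 3)^2*(u + 1)*(u^4 + 5*u^3 + 5*u^2 - 5*u - 6) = (u - 3)^2*(u + 1)^2*(u^3 + 4*u^2 + u - 6) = (u - 3)^2*(u + 1)^2*(u + 3)*(u^2 + u - 2) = (u - 3)^2*(u + 1)^2*(u + 2)*(u + 3)*(u - 1)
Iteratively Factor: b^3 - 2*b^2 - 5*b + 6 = (b + 2)*(b^2 - 4*b + 3) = (b - 1)*(b + 2)*(b - 3)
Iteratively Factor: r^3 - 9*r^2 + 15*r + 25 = (r - 5)*(r^2 - 4*r - 5) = (r - 5)*(r + 1)*(r - 5)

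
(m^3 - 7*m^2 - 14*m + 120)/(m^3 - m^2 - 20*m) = (m - 6)/m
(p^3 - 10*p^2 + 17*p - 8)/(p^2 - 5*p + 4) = (p^2 - 9*p + 8)/(p - 4)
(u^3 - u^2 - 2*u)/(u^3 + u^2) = (u - 2)/u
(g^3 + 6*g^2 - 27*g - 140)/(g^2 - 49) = (g^2 - g - 20)/(g - 7)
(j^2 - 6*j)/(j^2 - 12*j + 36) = j/(j - 6)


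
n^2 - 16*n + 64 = (n - 8)^2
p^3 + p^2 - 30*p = p*(p - 5)*(p + 6)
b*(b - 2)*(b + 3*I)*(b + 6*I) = b^4 - 2*b^3 + 9*I*b^3 - 18*b^2 - 18*I*b^2 + 36*b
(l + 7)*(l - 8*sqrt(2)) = l^2 - 8*sqrt(2)*l + 7*l - 56*sqrt(2)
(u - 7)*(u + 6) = u^2 - u - 42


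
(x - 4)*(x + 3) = x^2 - x - 12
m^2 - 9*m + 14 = (m - 7)*(m - 2)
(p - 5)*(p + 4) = p^2 - p - 20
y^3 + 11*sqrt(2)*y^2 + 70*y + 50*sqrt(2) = (y + sqrt(2))*(y + 5*sqrt(2))^2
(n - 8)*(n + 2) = n^2 - 6*n - 16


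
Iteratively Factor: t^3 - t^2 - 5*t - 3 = (t + 1)*(t^2 - 2*t - 3) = (t + 1)^2*(t - 3)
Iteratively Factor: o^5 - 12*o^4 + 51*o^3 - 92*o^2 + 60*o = (o - 2)*(o^4 - 10*o^3 + 31*o^2 - 30*o) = (o - 3)*(o - 2)*(o^3 - 7*o^2 + 10*o) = o*(o - 3)*(o - 2)*(o^2 - 7*o + 10) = o*(o - 5)*(o - 3)*(o - 2)*(o - 2)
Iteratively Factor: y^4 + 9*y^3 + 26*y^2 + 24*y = (y + 2)*(y^3 + 7*y^2 + 12*y) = (y + 2)*(y + 3)*(y^2 + 4*y) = y*(y + 2)*(y + 3)*(y + 4)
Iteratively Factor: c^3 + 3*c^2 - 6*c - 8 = (c - 2)*(c^2 + 5*c + 4) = (c - 2)*(c + 4)*(c + 1)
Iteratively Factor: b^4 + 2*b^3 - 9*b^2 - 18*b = (b - 3)*(b^3 + 5*b^2 + 6*b) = (b - 3)*(b + 2)*(b^2 + 3*b) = (b - 3)*(b + 2)*(b + 3)*(b)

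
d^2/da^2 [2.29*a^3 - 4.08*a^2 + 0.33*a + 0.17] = 13.74*a - 8.16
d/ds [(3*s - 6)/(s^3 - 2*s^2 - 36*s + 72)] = -6*s/(s^4 - 72*s^2 + 1296)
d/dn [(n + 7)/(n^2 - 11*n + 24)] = (n^2 - 11*n - (n + 7)*(2*n - 11) + 24)/(n^2 - 11*n + 24)^2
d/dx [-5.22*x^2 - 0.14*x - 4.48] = -10.44*x - 0.14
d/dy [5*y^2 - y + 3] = 10*y - 1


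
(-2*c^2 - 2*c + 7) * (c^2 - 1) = -2*c^4 - 2*c^3 + 9*c^2 + 2*c - 7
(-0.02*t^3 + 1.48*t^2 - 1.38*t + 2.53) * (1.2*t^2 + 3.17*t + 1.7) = -0.024*t^5 + 1.7126*t^4 + 3.0016*t^3 + 1.1774*t^2 + 5.6741*t + 4.301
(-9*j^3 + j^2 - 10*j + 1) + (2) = -9*j^3 + j^2 - 10*j + 3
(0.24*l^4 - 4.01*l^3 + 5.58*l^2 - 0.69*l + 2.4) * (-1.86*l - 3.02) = -0.4464*l^5 + 6.7338*l^4 + 1.7314*l^3 - 15.5682*l^2 - 2.3802*l - 7.248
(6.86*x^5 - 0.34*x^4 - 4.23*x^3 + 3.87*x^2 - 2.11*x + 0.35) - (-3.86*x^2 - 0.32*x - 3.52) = 6.86*x^5 - 0.34*x^4 - 4.23*x^3 + 7.73*x^2 - 1.79*x + 3.87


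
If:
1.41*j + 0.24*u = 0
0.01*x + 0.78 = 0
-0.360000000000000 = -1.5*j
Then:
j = 0.24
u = -1.41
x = -78.00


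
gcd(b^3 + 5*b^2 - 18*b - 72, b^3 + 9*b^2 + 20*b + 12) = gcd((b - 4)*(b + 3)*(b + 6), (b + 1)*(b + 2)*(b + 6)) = b + 6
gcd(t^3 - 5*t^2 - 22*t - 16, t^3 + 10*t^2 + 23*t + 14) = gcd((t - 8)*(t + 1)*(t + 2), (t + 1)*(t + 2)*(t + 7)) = t^2 + 3*t + 2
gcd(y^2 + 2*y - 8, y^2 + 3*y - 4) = y + 4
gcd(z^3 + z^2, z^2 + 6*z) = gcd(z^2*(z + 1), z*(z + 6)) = z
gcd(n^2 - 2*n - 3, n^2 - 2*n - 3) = n^2 - 2*n - 3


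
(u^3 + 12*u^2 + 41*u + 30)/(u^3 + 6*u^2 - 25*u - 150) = (u + 1)/(u - 5)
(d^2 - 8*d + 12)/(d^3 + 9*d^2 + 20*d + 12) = (d^2 - 8*d + 12)/(d^3 + 9*d^2 + 20*d + 12)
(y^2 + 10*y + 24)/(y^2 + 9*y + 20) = (y + 6)/(y + 5)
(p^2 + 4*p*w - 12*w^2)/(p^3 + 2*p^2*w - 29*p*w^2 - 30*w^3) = (p - 2*w)/(p^2 - 4*p*w - 5*w^2)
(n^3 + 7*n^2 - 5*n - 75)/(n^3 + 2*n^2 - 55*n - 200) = (n - 3)/(n - 8)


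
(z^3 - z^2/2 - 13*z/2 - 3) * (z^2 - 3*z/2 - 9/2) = z^5 - 2*z^4 - 41*z^3/4 + 9*z^2 + 135*z/4 + 27/2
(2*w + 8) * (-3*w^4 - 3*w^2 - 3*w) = -6*w^5 - 24*w^4 - 6*w^3 - 30*w^2 - 24*w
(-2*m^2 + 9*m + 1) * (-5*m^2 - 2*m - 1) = 10*m^4 - 41*m^3 - 21*m^2 - 11*m - 1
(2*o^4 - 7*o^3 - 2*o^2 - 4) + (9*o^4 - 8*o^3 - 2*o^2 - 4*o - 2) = 11*o^4 - 15*o^3 - 4*o^2 - 4*o - 6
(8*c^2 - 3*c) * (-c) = -8*c^3 + 3*c^2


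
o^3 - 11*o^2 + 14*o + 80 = (o - 8)*(o - 5)*(o + 2)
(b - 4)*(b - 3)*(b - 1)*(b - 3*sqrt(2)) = b^4 - 8*b^3 - 3*sqrt(2)*b^3 + 19*b^2 + 24*sqrt(2)*b^2 - 57*sqrt(2)*b - 12*b + 36*sqrt(2)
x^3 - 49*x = x*(x - 7)*(x + 7)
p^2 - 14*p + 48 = (p - 8)*(p - 6)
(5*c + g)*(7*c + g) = 35*c^2 + 12*c*g + g^2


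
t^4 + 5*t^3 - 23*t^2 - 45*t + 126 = (t - 3)*(t - 2)*(t + 3)*(t + 7)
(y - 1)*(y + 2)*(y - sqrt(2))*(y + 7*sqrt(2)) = y^4 + y^3 + 6*sqrt(2)*y^3 - 16*y^2 + 6*sqrt(2)*y^2 - 12*sqrt(2)*y - 14*y + 28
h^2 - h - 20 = (h - 5)*(h + 4)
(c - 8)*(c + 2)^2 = c^3 - 4*c^2 - 28*c - 32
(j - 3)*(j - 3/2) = j^2 - 9*j/2 + 9/2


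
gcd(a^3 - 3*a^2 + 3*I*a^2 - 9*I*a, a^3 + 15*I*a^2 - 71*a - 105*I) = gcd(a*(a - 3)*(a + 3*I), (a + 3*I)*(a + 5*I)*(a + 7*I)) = a + 3*I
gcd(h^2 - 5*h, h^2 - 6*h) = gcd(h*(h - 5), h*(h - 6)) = h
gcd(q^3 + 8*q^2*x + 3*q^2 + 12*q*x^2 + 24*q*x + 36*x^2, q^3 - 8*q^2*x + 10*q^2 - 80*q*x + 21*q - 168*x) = q + 3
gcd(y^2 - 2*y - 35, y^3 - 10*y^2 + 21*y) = y - 7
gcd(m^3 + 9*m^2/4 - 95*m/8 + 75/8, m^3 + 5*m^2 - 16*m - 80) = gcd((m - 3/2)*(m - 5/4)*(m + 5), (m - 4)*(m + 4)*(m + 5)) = m + 5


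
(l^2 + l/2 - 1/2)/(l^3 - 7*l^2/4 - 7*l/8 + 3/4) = 4*(l + 1)/(4*l^2 - 5*l - 6)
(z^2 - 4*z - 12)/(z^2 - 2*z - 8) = (z - 6)/(z - 4)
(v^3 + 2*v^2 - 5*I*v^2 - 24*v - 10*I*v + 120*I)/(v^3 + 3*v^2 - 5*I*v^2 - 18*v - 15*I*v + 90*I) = (v - 4)/(v - 3)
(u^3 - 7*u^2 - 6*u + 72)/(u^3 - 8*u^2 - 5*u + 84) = (u - 6)/(u - 7)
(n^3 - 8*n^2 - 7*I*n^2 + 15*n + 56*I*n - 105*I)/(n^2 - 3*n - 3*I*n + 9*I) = (n^2 - n*(5 + 7*I) + 35*I)/(n - 3*I)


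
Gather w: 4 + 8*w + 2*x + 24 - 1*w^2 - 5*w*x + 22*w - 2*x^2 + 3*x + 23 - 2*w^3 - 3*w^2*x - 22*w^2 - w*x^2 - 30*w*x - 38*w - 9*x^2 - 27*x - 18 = -2*w^3 + w^2*(-3*x - 23) + w*(-x^2 - 35*x - 8) - 11*x^2 - 22*x + 33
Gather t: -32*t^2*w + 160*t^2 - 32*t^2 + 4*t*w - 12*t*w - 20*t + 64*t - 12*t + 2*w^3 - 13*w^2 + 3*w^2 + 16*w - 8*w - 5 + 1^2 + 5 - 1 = t^2*(128 - 32*w) + t*(32 - 8*w) + 2*w^3 - 10*w^2 + 8*w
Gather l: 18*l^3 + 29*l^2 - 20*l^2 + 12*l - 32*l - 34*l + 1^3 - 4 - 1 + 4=18*l^3 + 9*l^2 - 54*l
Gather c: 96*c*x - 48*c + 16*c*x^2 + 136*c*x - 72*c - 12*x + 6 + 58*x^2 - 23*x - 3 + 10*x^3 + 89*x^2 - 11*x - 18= c*(16*x^2 + 232*x - 120) + 10*x^3 + 147*x^2 - 46*x - 15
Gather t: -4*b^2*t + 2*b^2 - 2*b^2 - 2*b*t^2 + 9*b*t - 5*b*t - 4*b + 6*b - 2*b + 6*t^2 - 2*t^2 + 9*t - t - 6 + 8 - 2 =t^2*(4 - 2*b) + t*(-4*b^2 + 4*b + 8)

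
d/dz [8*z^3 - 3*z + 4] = 24*z^2 - 3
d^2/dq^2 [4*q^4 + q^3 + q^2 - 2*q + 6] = 48*q^2 + 6*q + 2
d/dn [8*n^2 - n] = 16*n - 1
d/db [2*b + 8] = 2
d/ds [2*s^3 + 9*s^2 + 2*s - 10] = 6*s^2 + 18*s + 2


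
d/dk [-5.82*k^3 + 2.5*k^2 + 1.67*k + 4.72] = -17.46*k^2 + 5.0*k + 1.67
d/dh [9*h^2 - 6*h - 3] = 18*h - 6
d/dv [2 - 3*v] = -3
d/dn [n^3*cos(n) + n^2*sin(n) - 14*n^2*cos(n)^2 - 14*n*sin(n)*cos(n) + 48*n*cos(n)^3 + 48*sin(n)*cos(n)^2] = -n^3*sin(n) + 14*n^2*sin(2*n) + 4*n^2*cos(n) - 34*n*sin(n) - 36*n*sin(3*n) - 28*n*cos(2*n) - 14*n - 7*sin(2*n) + 48*cos(n) + 48*cos(3*n)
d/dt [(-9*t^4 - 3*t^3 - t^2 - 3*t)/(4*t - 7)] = (-108*t^4 + 228*t^3 + 59*t^2 + 14*t + 21)/(16*t^2 - 56*t + 49)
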